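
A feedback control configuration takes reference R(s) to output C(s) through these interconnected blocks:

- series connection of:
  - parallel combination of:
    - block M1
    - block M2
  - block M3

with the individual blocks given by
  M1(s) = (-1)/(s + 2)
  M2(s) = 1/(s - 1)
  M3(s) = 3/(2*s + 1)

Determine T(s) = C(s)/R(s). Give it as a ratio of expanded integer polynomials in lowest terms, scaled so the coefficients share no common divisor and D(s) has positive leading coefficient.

Step 1. parallel reduction of M1, M2 = 3/(s^2 + s - 2)
Step 2. combine (M1+M2), M3 in series: this yields T(s), and no further normalization is needed

Answer: 9/(2*s^3 + 3*s^2 - 3*s - 2)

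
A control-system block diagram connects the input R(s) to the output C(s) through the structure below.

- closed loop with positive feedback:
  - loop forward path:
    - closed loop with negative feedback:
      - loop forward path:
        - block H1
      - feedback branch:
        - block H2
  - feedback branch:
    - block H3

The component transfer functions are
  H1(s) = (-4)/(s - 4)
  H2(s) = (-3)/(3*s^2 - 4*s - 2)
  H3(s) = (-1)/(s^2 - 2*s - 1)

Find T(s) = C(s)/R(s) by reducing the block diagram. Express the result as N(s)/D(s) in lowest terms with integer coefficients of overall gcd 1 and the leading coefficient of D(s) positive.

Answer: (-12*s^4 + 40*s^3 - 12*s^2 - 32*s - 8)/(3*s^5 - 22*s^4 + 43*s^3 - 4*s^2 - 38*s - 12)

Working:
Step 1 - collapse the loop (H1 forward, H2 return): (-12*s^2 + 16*s + 8)/(3*s^3 - 16*s^2 + 14*s + 20)
Step 2 - reduce the feedback loop with forward [H1/(1+H1*H2)] and return H3 - this is the overall T(s), already in the required normalized form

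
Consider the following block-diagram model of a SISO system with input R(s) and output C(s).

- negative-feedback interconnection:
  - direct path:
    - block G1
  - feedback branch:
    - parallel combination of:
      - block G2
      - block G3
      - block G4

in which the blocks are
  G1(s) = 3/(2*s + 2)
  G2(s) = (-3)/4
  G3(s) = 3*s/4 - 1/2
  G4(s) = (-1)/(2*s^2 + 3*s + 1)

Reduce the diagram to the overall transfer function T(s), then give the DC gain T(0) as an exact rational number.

Step 1: reduce the parallel group G2, G3, G4 -> (6*s^3 - s^2 - 12*s - 9)/(8*s^2 + 12*s + 4)
Step 2: collapse the loop (G1 forward, (G2+G3+G4) return) -> (24*s^2 + 36*s + 12)/(34*s^3 + 37*s^2 - 4*s - 19)
Evaluating the step-2 result (the overall T(s)) at s = 0 gives T(0) = 12/(-19) = -12/19.

Answer: -12/19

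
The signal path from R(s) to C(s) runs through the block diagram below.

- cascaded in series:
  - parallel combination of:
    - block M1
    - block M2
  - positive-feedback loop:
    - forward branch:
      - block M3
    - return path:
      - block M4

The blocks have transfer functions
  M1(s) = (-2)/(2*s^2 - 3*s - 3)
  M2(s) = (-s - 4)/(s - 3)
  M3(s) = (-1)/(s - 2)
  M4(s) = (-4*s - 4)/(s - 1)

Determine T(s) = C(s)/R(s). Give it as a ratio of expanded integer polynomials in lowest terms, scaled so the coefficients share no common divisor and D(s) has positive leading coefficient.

Reducing step by step:

Step 1 - combine M1, M2 in parallel: (-2*s^3 - 5*s^2 + 13*s + 18)/(2*s^3 - 9*s^2 + 6*s + 9)
Step 2 - close the feedback loop around M3, M4: (1 - s)/(s^2 - 7*s - 2)
Step 3 - multiply (M1+M2), [M3/(1-M3*M4)] (series), giving the overall T(s)

Answer: (2*s^4 + 3*s^3 - 18*s^2 - 5*s + 18)/(2*s^5 - 23*s^4 + 65*s^3 - 15*s^2 - 75*s - 18)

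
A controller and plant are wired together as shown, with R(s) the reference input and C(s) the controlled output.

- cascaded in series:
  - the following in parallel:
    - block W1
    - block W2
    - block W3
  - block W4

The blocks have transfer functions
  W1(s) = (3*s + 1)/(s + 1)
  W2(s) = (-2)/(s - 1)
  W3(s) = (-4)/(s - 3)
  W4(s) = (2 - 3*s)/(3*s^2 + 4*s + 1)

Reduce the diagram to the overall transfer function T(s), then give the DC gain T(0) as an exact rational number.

Reducing step by step:

Step 1. reduce the parallel group W1, W2, W3; result (3*s^3 - 17*s^2 + 9*s + 13)/(s^3 - 3*s^2 - s + 3)
Step 2. cascade (W1+W2+W3), W4; result (-9*s^4 + 57*s^3 - 61*s^2 - 21*s + 26)/(3*s^5 - 5*s^4 - 14*s^3 + 2*s^2 + 11*s + 3)
Step 2 gives the overall T(s). Then T(0) = 26/3.

Answer: 26/3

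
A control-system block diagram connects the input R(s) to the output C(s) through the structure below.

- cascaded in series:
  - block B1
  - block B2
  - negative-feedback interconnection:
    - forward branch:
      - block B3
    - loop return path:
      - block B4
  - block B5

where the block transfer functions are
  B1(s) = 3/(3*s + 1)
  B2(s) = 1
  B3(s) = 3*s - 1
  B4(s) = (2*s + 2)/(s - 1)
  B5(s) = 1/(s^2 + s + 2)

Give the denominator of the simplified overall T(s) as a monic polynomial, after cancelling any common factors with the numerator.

Answer: s^5 + 13*s^4/6 + 53*s^3/18 + 35*s^2/18 - 11*s/18 - 1/3

Working:
(1) apply the feedback formula to B3, B4; result (3*s^2 - 4*s + 1)/(6*s^2 + 5*s - 3)
(2) cascade B1, B2, [B3/(1+B3*B4)], B5; result (9*s^2 - 12*s + 3)/(18*s^5 + 39*s^4 + 53*s^3 + 35*s^2 - 11*s - 6)
T(s) is the step-2 result (common factors already cancelled). Leading coefficient of the denominator: 18. Divide through by 18 for the monic polynomial.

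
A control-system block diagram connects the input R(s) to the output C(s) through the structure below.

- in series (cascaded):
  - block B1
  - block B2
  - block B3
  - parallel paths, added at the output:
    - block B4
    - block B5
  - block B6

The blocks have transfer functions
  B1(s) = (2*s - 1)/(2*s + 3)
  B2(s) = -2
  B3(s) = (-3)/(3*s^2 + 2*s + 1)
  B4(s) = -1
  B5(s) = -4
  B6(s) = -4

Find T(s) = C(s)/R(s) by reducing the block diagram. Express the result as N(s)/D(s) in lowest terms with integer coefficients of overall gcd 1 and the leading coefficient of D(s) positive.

[1] sum the parallel branches B4, B5 gives -5
[2] series reduction of B1, B2, B3, (B4+B5), B6; the result is T(s) itself (integer coefficients, no common factor, positive leading denominator coefficient)

Answer: (240*s - 120)/(6*s^3 + 13*s^2 + 8*s + 3)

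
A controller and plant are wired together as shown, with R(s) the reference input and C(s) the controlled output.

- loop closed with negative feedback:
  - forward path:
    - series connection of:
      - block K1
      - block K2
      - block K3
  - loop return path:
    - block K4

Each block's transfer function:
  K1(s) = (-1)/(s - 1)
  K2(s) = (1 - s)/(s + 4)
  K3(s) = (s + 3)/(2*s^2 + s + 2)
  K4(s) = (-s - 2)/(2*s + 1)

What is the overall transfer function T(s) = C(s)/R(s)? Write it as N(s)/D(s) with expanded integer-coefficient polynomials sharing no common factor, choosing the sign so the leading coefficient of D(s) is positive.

Step 1 - combine K1, K2, K3 in series gives (s + 3)/(2*s^3 + 9*s^2 + 6*s + 8)
Step 2 - reduce the feedback loop with forward (K1*K2*K3) and return K4; the result is T(s) itself (integer coefficients, no common factor, positive leading denominator coefficient)

Answer: (2*s^2 + 7*s + 3)/(4*s^4 + 20*s^3 + 20*s^2 + 17*s + 2)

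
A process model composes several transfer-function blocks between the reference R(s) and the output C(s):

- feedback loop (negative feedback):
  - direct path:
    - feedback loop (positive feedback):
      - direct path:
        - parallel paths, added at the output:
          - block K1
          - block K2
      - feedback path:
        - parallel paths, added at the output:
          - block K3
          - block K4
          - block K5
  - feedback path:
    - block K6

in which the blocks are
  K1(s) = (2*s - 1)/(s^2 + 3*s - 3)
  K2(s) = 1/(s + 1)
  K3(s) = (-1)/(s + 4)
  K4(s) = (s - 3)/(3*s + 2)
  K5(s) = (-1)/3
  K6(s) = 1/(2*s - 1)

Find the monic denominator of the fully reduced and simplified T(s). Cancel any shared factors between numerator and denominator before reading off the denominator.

(1) combine K1, K2 in parallel: (3*s^2 + 4*s - 4)/(s^3 + 4*s^2 - 3)
(2) combine K3, K4, K5 in parallel: (-20*s - 50)/(9*s^2 + 42*s + 24)
(3) feedback reduction of (K1+K2), (K3+K4+K5): (27*s^4 + 162*s^3 + 204*s^2 - 72*s - 96)/(9*s^5 + 78*s^4 + 252*s^3 + 299*s^2 - 6*s - 272)
(4) reduce the feedback loop with forward [(K1+K2)/(1-(K1+K2)*(K3+K4+K5))] and return K6: (54*s^5 + 297*s^4 + 246*s^3 - 348*s^2 - 120*s + 96)/(18*s^6 + 147*s^5 + 453*s^4 + 508*s^3 - 107*s^2 - 610*s + 176)
The result of step 4 is T(s) in lowest terms. Its denominator has leading coefficient 18; dividing the denominator through by 18 makes it monic.

Final answer: s^6 + 49*s^5/6 + 151*s^4/6 + 254*s^3/9 - 107*s^2/18 - 305*s/9 + 88/9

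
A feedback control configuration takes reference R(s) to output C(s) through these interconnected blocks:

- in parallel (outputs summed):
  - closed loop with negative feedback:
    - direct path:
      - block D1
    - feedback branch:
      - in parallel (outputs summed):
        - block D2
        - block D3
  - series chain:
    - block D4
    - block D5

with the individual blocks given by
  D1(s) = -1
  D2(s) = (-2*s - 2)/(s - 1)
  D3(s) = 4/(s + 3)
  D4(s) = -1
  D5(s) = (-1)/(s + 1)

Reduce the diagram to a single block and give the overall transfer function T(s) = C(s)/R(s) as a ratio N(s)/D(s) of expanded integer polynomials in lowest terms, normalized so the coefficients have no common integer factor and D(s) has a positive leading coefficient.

(1) sum the parallel branches D2, D3 -> (-2*s^2 - 4*s - 10)/(s^2 + 2*s - 3)
(2) apply the feedback formula to D1, (D2+D3) -> (-s^2 - 2*s + 3)/(3*s^2 + 6*s + 7)
(3) multiply D4, D5 (series) -> 1/(s + 1)
(4) add [D1/(1+D1*(D2+D3))], (D4*D5) (parallel); the result is T(s) itself (integer coefficients, no common factor, positive leading denominator coefficient)

Therefore the answer is (-s^3 + 7*s + 10)/(3*s^3 + 9*s^2 + 13*s + 7).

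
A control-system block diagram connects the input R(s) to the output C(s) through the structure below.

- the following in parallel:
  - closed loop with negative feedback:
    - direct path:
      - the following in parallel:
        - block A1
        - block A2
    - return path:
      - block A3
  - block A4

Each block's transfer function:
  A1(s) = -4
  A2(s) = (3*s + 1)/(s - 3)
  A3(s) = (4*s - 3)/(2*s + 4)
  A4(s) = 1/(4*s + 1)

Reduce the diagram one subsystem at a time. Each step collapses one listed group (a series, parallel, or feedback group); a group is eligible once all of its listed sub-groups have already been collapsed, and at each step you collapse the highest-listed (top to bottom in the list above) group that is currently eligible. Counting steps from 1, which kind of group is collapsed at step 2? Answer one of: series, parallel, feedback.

Step 1: parallel reduction of A1, A2
Step 2: reduce the feedback loop with forward (A1+A2) and return A3
Step 3: add [(A1+A2)/(1+(A1+A2)*A3)], A4 (parallel)
Step 2 collapses a feedback group.

Hence the answer: feedback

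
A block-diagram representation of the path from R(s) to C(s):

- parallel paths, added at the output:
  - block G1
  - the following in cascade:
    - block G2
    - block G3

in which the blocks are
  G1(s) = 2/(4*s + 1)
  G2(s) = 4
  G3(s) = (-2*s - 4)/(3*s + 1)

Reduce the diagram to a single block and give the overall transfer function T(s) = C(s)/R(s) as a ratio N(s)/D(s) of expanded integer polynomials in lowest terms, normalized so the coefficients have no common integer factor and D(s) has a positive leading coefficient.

Step 1 - multiply G2, G3 (series): (-8*s - 16)/(3*s + 1)
Step 2 - reduce the parallel group G1, (G2*G3): this yields T(s), and no further normalization is needed

Answer: (-32*s^2 - 66*s - 14)/(12*s^2 + 7*s + 1)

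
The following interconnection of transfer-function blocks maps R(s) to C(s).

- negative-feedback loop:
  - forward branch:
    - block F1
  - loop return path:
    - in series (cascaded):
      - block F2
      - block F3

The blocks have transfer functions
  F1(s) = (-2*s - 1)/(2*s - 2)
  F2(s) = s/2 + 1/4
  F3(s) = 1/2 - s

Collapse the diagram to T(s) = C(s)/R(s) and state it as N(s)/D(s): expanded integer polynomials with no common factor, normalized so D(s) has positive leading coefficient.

Reducing step by step:

Step 1. multiply F2, F3 (series); result 1/8 - s^2/2
Step 2. close the feedback loop around F1, (F2*F3), which is the overall transfer function T(s) = C(s)/R(s) in lowest terms

Answer: (-16*s - 8)/(8*s^3 + 4*s^2 + 14*s - 17)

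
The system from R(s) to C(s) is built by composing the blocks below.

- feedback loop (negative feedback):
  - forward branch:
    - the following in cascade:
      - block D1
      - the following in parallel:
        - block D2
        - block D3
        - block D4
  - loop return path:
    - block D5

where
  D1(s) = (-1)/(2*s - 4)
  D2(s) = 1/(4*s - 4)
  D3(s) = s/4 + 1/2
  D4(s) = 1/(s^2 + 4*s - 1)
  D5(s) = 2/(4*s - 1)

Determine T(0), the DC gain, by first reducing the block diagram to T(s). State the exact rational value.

The answer is -3/22.

Reasoning:
[1] combine D2, D3, D4 in parallel; result (s^4 + 5*s^3 + 2*s^2 - s - 3)/(4*s^3 + 12*s^2 - 20*s + 4)
[2] cascade D1, (D2+D3+D4); result (-s^4 - 5*s^3 - 2*s^2 + s + 3)/(8*s^4 + 8*s^3 - 88*s^2 + 88*s - 16)
[3] feedback reduction of (D1*(D2+D3+D4)), D5; result (-4*s^5 - 19*s^4 - 3*s^3 + 6*s^2 + 11*s - 3)/(32*s^5 + 22*s^4 - 370*s^3 + 436*s^2 - 150*s + 22)
Evaluating the step-3 result (the overall T(s)) at s = 0 gives T(0) = -3/22.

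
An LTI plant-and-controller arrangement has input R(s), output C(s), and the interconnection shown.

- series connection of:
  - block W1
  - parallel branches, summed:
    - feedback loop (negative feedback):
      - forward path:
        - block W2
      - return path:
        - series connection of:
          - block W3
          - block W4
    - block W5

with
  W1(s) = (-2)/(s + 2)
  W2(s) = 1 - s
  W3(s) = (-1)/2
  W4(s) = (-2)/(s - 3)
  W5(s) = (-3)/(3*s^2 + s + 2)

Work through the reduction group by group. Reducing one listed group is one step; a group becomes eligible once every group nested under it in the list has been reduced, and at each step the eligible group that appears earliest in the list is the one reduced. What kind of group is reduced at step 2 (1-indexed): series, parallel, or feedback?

(1) reduce the series chain W3, W4
(2) collapse the loop (W2 forward, (W3*W4) return)
(3) parallel reduction of [W2/(1+W2*(W3*W4))], W5
(4) multiply W1, ([W2/(1+W2*(W3*W4))]+W5) (series)
At step 2 the group reduced is feedback.

Hence the answer: feedback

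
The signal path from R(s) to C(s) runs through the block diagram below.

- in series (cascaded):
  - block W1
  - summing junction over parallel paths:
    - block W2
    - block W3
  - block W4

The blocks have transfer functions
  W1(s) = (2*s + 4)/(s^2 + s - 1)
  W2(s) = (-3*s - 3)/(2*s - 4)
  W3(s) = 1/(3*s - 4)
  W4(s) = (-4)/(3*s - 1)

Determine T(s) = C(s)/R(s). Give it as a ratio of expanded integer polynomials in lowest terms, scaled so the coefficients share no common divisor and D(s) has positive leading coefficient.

Reducing step by step:

Step 1. sum the parallel branches W2, W3 gives (-9*s^2 + 5*s + 8)/(6*s^2 - 20*s + 16)
Step 2. reduce the series chain W1, (W2+W3), W4 - this is the overall T(s), already in the required normalized form

Answer: (36*s^3 + 52*s^2 - 72*s - 64)/(9*s^5 - 24*s^4 - 8*s^3 + 59*s^2 - 42*s + 8)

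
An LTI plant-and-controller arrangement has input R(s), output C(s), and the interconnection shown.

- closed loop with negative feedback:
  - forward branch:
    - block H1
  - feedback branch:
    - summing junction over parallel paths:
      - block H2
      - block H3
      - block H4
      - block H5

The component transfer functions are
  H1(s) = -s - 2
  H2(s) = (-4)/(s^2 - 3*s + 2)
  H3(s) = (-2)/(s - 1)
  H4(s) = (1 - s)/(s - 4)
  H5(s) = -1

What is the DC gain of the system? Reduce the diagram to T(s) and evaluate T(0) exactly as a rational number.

Answer: -4/7

Working:
Step 1. sum the parallel branches H2, H3, H4, H5 -> (-2*s^3 + 9*s^2 - 11*s + 10)/(s^3 - 7*s^2 + 14*s - 8)
Step 2. collapse the loop (H1 forward, (H2+H3+H4+H5) return) -> (-s^4 + 5*s^3 - 20*s + 16)/(2*s^4 - 4*s^3 - 14*s^2 + 26*s - 28)
Step 2 gives the overall T(s). Then T(0) = 16/(-28) = -4/7.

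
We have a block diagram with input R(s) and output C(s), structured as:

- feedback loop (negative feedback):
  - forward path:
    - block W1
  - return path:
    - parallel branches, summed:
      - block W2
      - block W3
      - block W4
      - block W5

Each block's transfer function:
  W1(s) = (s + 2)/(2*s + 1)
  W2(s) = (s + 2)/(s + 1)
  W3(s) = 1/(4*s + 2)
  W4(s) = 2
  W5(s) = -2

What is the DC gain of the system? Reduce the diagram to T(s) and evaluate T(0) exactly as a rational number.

[1] add W2, W3, W4, W5 (parallel): (4*s^2 + 11*s + 5)/(4*s^2 + 6*s + 2)
[2] reduce the feedback loop with forward W1 and return (W2+W3+W4+W5): (4*s^3 + 14*s^2 + 14*s + 4)/(12*s^3 + 35*s^2 + 37*s + 12)
Step 2 gives the overall T(s). Then T(0) = 4/12 = 1/3.

Therefore the answer is 1/3.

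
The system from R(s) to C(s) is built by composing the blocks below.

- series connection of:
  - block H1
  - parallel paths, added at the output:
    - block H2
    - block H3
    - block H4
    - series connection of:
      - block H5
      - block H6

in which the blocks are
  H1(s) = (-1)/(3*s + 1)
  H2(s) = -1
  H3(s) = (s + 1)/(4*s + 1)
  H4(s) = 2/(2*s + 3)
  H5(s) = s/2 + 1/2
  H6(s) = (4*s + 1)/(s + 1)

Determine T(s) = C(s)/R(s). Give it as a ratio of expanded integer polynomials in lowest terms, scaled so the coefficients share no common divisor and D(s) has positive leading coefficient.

[1] reduce the series chain H5, H6: 2*s + 1/2
[2] combine H2, H3, H4, (H5*H6) in parallel: (32*s^3 + 52*s^2 + 24*s + 7)/(16*s^2 + 28*s + 6)
[3] multiply H1, (H2+H3+H4+(H5*H6)) (series), giving the overall T(s)

Answer: (-32*s^3 - 52*s^2 - 24*s - 7)/(48*s^3 + 100*s^2 + 46*s + 6)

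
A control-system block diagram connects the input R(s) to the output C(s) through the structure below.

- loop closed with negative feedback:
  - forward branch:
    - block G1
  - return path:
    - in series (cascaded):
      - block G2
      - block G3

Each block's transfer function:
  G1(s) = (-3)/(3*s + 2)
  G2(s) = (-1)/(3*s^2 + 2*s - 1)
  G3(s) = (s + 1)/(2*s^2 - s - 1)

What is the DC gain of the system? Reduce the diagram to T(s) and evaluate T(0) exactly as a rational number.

Step 1. series reduction of G2, G3; result (-1)/(6*s^3 - 5*s^2 - 2*s + 1)
Step 2. collapse the loop (G1 forward, (G2*G3) return); result (-18*s^3 + 15*s^2 + 6*s - 3)/(18*s^4 - 3*s^3 - 16*s^2 - s + 5)
The step-2 result is T(s). Setting s = 0: T(0) = -3/5.

Final answer: -3/5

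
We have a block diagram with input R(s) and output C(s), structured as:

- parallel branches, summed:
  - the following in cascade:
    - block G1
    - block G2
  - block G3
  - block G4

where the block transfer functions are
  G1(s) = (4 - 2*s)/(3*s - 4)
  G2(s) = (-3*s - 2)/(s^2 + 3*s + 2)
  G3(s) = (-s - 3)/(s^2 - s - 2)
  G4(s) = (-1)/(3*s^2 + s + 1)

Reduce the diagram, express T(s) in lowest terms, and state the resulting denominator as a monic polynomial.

The answer is s^6 - 46*s^4/9 - 5*s^3/9 + 4*s^2 + 20*s/9 + 16/9.

Reasoning:
1. cascade G1, G2; result (6*s^2 - 8*s - 8)/(3*s^3 + 5*s^2 - 6*s - 8)
2. reduce the parallel group (G1*G2), G3, G4; result (9*s^5 - 93*s^4 + 3*s^3 + 115*s^2 + 46*s + 24)/(9*s^6 - 46*s^4 - 5*s^3 + 36*s^2 + 20*s + 16)
The result of step 2 is T(s) in lowest terms. Its denominator has leading coefficient 9; dividing the denominator through by 9 makes it monic.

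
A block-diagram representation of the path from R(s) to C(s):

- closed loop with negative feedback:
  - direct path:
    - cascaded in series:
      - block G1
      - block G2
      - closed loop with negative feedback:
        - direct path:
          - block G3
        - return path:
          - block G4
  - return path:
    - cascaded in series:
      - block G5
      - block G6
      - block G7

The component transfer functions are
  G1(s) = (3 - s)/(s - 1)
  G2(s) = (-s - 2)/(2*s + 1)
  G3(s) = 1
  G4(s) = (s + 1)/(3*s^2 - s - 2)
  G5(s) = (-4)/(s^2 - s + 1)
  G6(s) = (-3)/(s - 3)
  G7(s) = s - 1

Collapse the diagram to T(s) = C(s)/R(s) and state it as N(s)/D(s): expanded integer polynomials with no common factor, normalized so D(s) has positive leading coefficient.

(1) close the feedback loop around G3, G4, giving (3*s^2 - s - 2)/(3*s^2 - 1)
(2) series reduction of G1, G2, [G3/(1+G3*G4)], giving (3*s^3 - s^2 - 20*s - 12)/(6*s^3 + 3*s^2 - 2*s - 1)
(3) combine G5, G6, G7 in series, giving (12*s - 12)/(s^3 - 4*s^2 + 4*s - 3)
(4) close the feedback loop around (G1*G2*[G3/(1+G3*G4)]), (G5*G6*G7): this yields T(s), and no further normalization is needed

Answer: (3*s^5 - 4*s^4 - 16*s^3 + 7*s^2 - 8*s - 12)/(6*s^5 - 3*s^4 + 37*s^3 + 64*s^2 - 49*s - 49)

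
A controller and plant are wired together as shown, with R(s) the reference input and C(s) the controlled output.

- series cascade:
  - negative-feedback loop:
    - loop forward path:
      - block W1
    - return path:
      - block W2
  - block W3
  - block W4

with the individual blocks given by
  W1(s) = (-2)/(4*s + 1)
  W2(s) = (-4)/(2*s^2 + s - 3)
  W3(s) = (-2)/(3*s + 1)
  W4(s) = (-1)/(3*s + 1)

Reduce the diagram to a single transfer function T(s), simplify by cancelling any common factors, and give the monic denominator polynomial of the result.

[1] apply the feedback formula to W1, W2 = (-4*s^2 - 2*s + 6)/(8*s^3 + 6*s^2 - 11*s + 5)
[2] reduce the series chain [W1/(1+W1*W2)], W3, W4 = (-8*s^2 - 4*s + 12)/(72*s^5 + 102*s^4 - 55*s^3 - 15*s^2 + 19*s + 5)
Step 2 gives the fully reduced T(s), with no common factor left to cancel. The denominator's leading coefficient is 72, so divide each of its coefficients by 72 to get the monic form.

Final answer: s^5 + 17*s^4/12 - 55*s^3/72 - 5*s^2/24 + 19*s/72 + 5/72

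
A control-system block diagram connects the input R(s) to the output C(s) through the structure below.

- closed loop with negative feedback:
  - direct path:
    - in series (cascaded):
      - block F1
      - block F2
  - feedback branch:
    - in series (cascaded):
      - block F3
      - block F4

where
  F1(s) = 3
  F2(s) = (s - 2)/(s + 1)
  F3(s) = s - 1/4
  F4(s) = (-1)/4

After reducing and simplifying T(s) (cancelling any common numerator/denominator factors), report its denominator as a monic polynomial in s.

[1] series reduction of F1, F2 gives (3*s - 6)/(s + 1)
[2] cascade F3, F4 gives 1/16 - s/4
[3] apply the feedback formula to (F1*F2), (F3*F4) gives (96 - 48*s)/(12*s^2 - 43*s - 10)
No further cancellation is possible in the step-3 result, so that is T(s). Its denominator becomes monic after dividing by the leading coefficient 12.

Hence the answer: s^2 - 43*s/12 - 5/6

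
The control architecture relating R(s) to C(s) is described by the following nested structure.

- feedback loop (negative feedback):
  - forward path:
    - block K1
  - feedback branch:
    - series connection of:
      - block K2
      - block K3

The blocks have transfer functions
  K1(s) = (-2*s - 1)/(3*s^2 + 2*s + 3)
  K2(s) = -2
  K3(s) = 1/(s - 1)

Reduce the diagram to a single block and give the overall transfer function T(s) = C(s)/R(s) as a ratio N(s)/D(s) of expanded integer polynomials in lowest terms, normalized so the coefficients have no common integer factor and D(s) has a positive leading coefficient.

[1] reduce the series chain K2, K3; result (-2)/(s - 1)
[2] collapse the loop (K1 forward, (K2*K3) return): this yields T(s), and no further normalization is needed

Final answer: (-2*s^2 + s + 1)/(3*s^3 - s^2 + 5*s - 1)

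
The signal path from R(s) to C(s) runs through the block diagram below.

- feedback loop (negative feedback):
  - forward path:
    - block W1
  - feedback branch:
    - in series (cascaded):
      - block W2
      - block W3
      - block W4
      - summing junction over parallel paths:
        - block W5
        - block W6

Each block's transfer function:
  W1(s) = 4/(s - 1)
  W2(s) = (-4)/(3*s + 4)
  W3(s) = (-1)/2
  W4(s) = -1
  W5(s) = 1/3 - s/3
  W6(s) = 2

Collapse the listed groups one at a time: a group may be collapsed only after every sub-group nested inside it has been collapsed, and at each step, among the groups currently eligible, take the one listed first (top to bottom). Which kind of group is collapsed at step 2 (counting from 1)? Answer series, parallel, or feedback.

Answer: series

Working:
1. add W5, W6 (parallel)
2. multiply W2, W3, W4, (W5+W6) (series)
3. feedback reduction of W1, (W2*W3*W4*(W5+W6))
Step 2: series.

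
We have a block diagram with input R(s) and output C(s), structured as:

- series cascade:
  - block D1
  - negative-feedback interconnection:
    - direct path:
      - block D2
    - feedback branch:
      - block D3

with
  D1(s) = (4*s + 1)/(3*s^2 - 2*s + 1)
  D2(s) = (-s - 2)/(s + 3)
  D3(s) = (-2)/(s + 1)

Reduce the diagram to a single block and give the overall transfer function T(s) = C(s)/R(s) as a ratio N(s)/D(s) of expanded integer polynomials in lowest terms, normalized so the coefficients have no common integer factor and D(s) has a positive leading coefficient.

Answer: (-4*s^3 - 13*s^2 - 11*s - 2)/(3*s^4 + 16*s^3 + 10*s^2 - 8*s + 7)

Working:
1. apply the feedback formula to D2, D3 = (-s^2 - 3*s - 2)/(s^2 + 6*s + 7)
2. series reduction of D1, [D2/(1+D2*D3)] - this is the overall T(s), already in the required normalized form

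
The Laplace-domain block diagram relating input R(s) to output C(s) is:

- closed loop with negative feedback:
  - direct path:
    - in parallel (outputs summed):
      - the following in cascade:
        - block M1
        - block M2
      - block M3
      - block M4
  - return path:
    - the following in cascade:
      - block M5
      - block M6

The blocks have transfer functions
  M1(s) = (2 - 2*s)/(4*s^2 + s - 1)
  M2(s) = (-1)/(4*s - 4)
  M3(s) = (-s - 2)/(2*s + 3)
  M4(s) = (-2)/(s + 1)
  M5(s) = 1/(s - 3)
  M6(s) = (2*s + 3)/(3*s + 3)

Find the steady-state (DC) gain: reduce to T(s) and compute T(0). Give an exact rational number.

Step 1: combine M1, M2 in series; result 1/(8*s^2 + 2*s - 2)
Step 2: reduce the parallel group (M1*M2), M3, M4; result (-8*s^4 - 58*s^3 - 74*s^2 + 3*s + 19)/(16*s^4 + 44*s^3 + 30*s^2 - 4*s - 6)
Step 3: multiply M5, M6 (series); result (2*s + 3)/(3*s^2 - 6*s - 9)
Step 4: collapse the loop (((M1*M2)+M3+M4) forward, (M5*M6) return); result (-24*s^6 - 126*s^5 + 198*s^4 + 975*s^3 + 705*s^2 - 141*s - 171)/(48*s^6 + 20*s^5 - 458*s^4 - 910*s^3 - 480*s^2 + 119*s + 111)
That last expression is T(s); at s = 0 only the constant terms survive, so T(0) = -171/111 = -57/37.

Hence the answer: -57/37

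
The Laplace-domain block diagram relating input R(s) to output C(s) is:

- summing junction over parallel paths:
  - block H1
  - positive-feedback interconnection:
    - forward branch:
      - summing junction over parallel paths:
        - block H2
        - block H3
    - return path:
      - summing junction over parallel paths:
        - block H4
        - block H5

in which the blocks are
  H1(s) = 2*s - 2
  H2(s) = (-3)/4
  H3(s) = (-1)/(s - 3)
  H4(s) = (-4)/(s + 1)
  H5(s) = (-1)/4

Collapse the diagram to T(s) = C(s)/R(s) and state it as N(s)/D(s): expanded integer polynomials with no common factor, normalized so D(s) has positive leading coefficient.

1. reduce the parallel group H2, H3, giving (5 - 3*s)/(4*s - 12)
2. sum the parallel branches H4, H5, giving (-s - 17)/(4*s + 4)
3. apply the feedback formula to (H2+H3), (H4+H5), giving (-12*s^2 + 8*s + 20)/(13*s^2 - 78*s + 37)
4. sum the parallel branches H1, [(H2+H3)/(1-(H2+H3)*(H4+H5))]; the result is T(s) itself (integer coefficients, no common factor, positive leading denominator coefficient)

Final answer: (26*s^3 - 194*s^2 + 238*s - 54)/(13*s^2 - 78*s + 37)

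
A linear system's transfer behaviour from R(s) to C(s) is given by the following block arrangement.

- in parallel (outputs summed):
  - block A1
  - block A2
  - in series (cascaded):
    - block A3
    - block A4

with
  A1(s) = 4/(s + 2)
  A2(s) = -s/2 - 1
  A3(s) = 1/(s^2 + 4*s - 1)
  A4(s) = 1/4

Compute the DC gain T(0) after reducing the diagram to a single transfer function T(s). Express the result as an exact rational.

Reducing step by step:

Step 1. combine A3, A4 in series -> 1/(4*s^2 + 16*s - 4)
Step 2. combine A1, A2, (A3*A4) in parallel -> (-2*s^4 - 16*s^3 - 22*s^2 + 41*s - 6)/(4*s^3 + 24*s^2 + 28*s - 8)
Evaluating the step-2 result (the overall T(s)) at s = 0 gives T(0) = -6/(-8) = 3/4.

Answer: 3/4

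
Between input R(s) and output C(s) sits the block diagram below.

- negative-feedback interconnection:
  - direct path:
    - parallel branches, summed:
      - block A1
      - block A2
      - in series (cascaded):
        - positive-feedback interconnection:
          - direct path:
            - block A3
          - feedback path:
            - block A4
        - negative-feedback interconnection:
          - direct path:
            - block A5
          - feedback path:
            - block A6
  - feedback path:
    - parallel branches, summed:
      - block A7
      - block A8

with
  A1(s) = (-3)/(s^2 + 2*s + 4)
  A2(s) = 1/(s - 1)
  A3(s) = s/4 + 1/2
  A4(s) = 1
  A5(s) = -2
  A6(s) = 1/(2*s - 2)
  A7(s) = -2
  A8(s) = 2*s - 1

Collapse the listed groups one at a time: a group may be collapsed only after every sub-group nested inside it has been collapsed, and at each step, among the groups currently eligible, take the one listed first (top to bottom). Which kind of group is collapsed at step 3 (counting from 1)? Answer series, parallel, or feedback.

Answer: series

Working:
1. reduce the feedback loop with forward A3 and return A4
2. feedback reduction of A5, A6
3. series reduction of [A3/(1-A3*A4)], [A5/(1+A5*A6)]
4. add A1, A2, ([A3/(1-A3*A4)]*[A5/(1+A5*A6)]) (parallel)
5. add A7, A8 (parallel)
6. reduce the feedback loop with forward (A1+A2+([A3/(1-A3*A4)]*[A5/(1+A5*A6)])) and return (A7+A8)
Step 3 collapses a series group.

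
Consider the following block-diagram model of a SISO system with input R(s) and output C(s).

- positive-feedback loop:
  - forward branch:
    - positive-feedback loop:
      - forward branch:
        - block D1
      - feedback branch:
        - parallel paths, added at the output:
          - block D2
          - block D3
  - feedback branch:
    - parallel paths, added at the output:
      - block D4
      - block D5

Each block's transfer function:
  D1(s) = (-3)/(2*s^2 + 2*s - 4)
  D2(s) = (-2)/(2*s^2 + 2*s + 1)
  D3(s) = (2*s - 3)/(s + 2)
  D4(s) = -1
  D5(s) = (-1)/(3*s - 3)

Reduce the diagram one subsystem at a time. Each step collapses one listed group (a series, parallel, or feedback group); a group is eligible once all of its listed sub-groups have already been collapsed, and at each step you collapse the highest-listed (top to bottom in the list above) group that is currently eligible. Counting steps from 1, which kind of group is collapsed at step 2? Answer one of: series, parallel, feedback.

The answer is feedback.

Reasoning:
1. add D2, D3 (parallel)
2. feedback reduction of D1, (D2+D3)
3. combine D4, D5 in parallel
4. feedback reduction of [D1/(1-D1*(D2+D3))], (D4+D5)
The group at step 2 is a feedback group.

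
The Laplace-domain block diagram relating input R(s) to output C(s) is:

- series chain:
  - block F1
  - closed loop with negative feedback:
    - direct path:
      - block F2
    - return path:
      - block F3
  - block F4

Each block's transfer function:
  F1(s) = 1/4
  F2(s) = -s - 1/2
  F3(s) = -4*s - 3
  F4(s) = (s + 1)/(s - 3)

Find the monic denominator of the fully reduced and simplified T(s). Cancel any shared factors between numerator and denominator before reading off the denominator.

Step 1. close the feedback loop around F2, F3 gives (-2*s - 1)/(8*s^2 + 10*s + 5)
Step 2. combine F1, [F2/(1+F2*F3)], F4 in series gives (-2*s^2 - 3*s - 1)/(32*s^3 - 56*s^2 - 100*s - 60)
Step 2 gives the fully reduced T(s), with no common factor left to cancel. The denominator's leading coefficient is 32, so divide each of its coefficients by 32 to get the monic form.

Hence the answer: s^3 - 7*s^2/4 - 25*s/8 - 15/8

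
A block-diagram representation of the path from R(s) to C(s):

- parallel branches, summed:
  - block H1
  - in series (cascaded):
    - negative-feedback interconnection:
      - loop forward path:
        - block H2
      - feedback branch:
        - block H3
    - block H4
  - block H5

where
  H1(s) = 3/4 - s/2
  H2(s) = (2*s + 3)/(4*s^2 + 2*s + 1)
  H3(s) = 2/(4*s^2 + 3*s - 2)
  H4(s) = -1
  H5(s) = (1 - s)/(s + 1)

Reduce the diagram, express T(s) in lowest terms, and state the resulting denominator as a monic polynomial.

Step 1 - reduce the feedback loop with forward H2 and return H3, giving (8*s^3 + 18*s^2 + 5*s - 6)/(16*s^4 + 20*s^3 + 2*s^2 + 3*s + 4)
Step 2 - cascade [H2/(1+H2*H3)], H4, giving (-8*s^3 - 18*s^2 - 5*s + 6)/(16*s^4 + 20*s^3 + 2*s^2 + 3*s + 4)
Step 3 - sum the parallel branches H1, ([H2/(1+H2*H3)]*H4), H5, giving (-32*s^6 - 88*s^5 + 16*s^4 + 24*s^3 - 95*s^2 + 13*s + 52)/(64*s^5 + 144*s^4 + 88*s^3 + 20*s^2 + 28*s + 16)
T(s) is the step-3 result (common factors already cancelled). Leading coefficient of the denominator: 64. Divide through by 64 for the monic polynomial.

Answer: s^5 + 9*s^4/4 + 11*s^3/8 + 5*s^2/16 + 7*s/16 + 1/4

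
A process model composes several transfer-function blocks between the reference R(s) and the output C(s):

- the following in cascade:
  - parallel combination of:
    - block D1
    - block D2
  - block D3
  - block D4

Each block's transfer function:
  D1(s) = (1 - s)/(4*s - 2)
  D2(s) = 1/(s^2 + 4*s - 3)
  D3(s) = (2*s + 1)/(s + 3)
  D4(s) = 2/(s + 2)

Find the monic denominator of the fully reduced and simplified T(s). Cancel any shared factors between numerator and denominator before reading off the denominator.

Reducing step by step:

Step 1: parallel reduction of D1, D2: (-s^3 - 3*s^2 + 11*s - 5)/(4*s^3 + 14*s^2 - 20*s + 6)
Step 2: combine (D1+D2), D3, D4 in series: (-2*s^4 - 7*s^3 + 19*s^2 + s - 5)/(2*s^5 + 17*s^4 + 37*s^3 - 5*s^2 - 45*s + 18)
No further cancellation is possible in the step-2 result, so that is T(s). Its denominator becomes monic after dividing by the leading coefficient 2.

Answer: s^5 + 17*s^4/2 + 37*s^3/2 - 5*s^2/2 - 45*s/2 + 9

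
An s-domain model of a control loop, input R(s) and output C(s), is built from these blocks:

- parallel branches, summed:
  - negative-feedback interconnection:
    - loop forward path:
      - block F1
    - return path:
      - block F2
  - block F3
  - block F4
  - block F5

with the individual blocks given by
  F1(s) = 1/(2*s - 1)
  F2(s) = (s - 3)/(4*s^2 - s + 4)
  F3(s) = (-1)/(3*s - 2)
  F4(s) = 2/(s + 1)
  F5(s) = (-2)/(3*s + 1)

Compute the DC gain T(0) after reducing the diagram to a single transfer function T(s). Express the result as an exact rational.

Step 1: collapse the loop (F1 forward, F2 return) = (4*s^2 - s + 4)/(8*s^3 - 6*s^2 + 10*s - 7)
Step 2: combine [F1/(1+F1*F2)], F3, F4, F5 in parallel = (108*s^5 - 135*s^4 + 164*s^3 - 156*s^2 + 56*s - 1)/(72*s^6 - 6*s^5 + 14*s^4 + 11*s^3 - 80*s^2 + 15*s + 14)
That last expression is T(s); at s = 0 only the constant terms survive, so T(0) = -1/14.

Therefore the answer is -1/14.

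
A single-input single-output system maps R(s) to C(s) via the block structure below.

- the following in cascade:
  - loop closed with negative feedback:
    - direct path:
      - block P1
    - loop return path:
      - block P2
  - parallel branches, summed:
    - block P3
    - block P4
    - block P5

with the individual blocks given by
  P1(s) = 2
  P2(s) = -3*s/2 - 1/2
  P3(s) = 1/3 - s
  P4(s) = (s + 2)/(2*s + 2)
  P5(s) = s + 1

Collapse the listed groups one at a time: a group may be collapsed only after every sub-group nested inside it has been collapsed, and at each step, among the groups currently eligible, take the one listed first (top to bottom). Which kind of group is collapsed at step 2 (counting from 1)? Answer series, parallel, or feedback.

Step 1. close the feedback loop around P1, P2
Step 2. add P3, P4, P5 (parallel)
Step 3. cascade [P1/(1+P1*P2)], (P3+P4+P5)
The group at step 2 is a parallel group.

Final answer: parallel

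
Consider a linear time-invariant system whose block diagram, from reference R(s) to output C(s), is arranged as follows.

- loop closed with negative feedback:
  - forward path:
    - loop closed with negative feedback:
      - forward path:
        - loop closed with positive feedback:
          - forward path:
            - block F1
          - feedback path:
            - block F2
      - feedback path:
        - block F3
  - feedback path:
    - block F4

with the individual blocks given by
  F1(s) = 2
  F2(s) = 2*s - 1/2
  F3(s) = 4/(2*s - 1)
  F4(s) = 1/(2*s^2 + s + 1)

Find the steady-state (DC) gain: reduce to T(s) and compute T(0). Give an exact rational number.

Step 1 - apply the feedback formula to F1, F2; result (-1)/(2*s - 1)
Step 2 - collapse the loop ([F1/(1-F1*F2)] forward, F3 return); result (1 - 2*s)/(4*s^2 - 4*s - 3)
Step 3 - apply the feedback formula to [[F1/(1-F1*F2)]/(1+[F1/(1-F1*F2)]*F3)], F4; result (-4*s^3 - s + 1)/(8*s^4 - 4*s^3 - 6*s^2 - 9*s - 2)
Step 3 gives the overall T(s). Then T(0) = 1/(-2) = -1/2.

Answer: -1/2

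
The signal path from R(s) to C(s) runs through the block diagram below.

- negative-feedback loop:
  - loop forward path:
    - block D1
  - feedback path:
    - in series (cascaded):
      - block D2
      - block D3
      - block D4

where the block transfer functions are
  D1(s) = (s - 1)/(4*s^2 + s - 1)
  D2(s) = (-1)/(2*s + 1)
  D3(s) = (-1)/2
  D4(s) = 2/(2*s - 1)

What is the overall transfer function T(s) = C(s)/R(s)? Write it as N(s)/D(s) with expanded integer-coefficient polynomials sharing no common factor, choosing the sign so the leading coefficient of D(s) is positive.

First reduce the diagram to T(s).

Step 1 - cascade D2, D3, D4; result 1/(4*s^2 - 1)
Step 2 - apply the feedback formula to D1, (D2*D3*D4), giving the overall T(s)

Answer: (4*s^3 - 4*s^2 - s + 1)/(16*s^4 + 4*s^3 - 8*s^2)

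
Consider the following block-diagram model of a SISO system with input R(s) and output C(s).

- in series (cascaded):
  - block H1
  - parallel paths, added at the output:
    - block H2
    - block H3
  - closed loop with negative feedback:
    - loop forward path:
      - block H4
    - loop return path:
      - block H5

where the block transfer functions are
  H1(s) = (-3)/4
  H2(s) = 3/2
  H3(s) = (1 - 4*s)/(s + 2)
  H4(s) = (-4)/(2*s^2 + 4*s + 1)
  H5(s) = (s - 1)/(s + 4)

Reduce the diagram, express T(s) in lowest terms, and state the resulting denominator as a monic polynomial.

(1) sum the parallel branches H2, H3 -> (8 - 5*s)/(2*s + 4)
(2) close the feedback loop around H4, H5 -> (-4*s - 16)/(2*s^3 + 12*s^2 + 13*s + 8)
(3) reduce the series chain H1, (H2+H3), [H4/(1+H4*H5)] -> (-15*s^2 - 36*s + 96)/(4*s^4 + 32*s^3 + 74*s^2 + 68*s + 32)
That last expression is T(s), already simplified. Scaling its denominator by 1/4 (the reciprocal of the leading coefficient) yields the monic denominator.

Final answer: s^4 + 8*s^3 + 37*s^2/2 + 17*s + 8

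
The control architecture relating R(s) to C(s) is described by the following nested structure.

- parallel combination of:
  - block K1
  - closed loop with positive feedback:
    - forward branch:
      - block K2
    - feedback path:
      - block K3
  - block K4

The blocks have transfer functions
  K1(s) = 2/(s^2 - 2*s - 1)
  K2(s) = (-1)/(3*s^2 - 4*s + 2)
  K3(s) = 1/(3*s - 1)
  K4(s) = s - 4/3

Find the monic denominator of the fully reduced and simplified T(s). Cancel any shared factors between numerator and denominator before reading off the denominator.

Reducing step by step:

Step 1. apply the feedback formula to K2, K3 = (1 - 3*s)/(9*s^3 - 15*s^2 + 10*s - 1)
Step 2. parallel reduction of K1, [K2/(1-K2*K3)], K4 = (27*s^6 - 135*s^5 + 225*s^4 - 97*s^3 - 69*s^2 + 98*s - 13)/(27*s^5 - 99*s^4 + 93*s^3 - 18*s^2 - 24*s + 3)
That last expression is T(s), already simplified. Scaling its denominator by 1/27 (the reciprocal of the leading coefficient) yields the monic denominator.

Answer: s^5 - 11*s^4/3 + 31*s^3/9 - 2*s^2/3 - 8*s/9 + 1/9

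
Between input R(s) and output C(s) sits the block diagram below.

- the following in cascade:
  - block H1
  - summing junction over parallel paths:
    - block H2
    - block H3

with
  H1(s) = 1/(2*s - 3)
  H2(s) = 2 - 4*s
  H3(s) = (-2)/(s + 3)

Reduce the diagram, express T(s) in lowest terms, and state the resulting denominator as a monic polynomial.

Reducing step by step:

Step 1: combine H2, H3 in parallel -> (-4*s^2 - 10*s + 4)/(s + 3)
Step 2: series reduction of H1, (H2+H3) -> (-4*s^2 - 10*s + 4)/(2*s^2 + 3*s - 9)
No further cancellation is possible in the step-2 result, so that is T(s). Its denominator becomes monic after dividing by the leading coefficient 2.

Answer: s^2 + 3*s/2 - 9/2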